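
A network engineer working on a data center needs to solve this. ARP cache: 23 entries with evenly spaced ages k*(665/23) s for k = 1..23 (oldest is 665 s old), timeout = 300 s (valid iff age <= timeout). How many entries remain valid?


Ages are k * 665/23 s for k = 1..23 (spacing = 28.9130 s).
Entry k is valid iff k * 665/23 <= 300 iff k <= 23 * 300 / 665 = 10.3759
n_valid = floor(10.3759) = 10
(n_stale = 23 - 10 = 13)

10


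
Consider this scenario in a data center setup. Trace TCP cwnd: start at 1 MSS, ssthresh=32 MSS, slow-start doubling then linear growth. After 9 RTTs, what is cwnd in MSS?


RTT 0: cwnd = 1 MSS (initial)
RTT 1: cwnd = 2 MSS (slow start, doubled)
RTT 2: cwnd = 4 MSS (slow start, doubled)
RTT 3: cwnd = 8 MSS (slow start, doubled)
RTT 4: cwnd = 16 MSS (slow start, doubled)
RTT 5: cwnd = 32 MSS (slow start, doubled)
RTT 6: cwnd = 33 MSS (congestion avoidance, +1)
RTT 7: cwnd = 34 MSS (congestion avoidance, +1)
RTT 8: cwnd = 35 MSS (congestion avoidance, +1)
RTT 9: cwnd = 36 MSS (congestion avoidance, +1)

36


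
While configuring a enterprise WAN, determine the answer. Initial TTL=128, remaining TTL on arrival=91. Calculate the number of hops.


Given: initial TTL = 128, received TTL = 91
Hops = initial TTL - received TTL
Hops = 128 - 91 = 37

37


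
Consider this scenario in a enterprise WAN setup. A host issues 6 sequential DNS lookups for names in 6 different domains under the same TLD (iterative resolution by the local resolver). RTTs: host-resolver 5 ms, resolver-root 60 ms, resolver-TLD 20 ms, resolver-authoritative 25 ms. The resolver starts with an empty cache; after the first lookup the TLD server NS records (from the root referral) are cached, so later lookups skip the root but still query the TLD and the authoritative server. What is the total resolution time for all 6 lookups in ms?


Lookup 1 (cold cache): local + root + TLD + auth = 5 + 60 + 20 + 25 = 110 ms
Lookups 2..6 (TLD NS cached -> skip root; new domain -> still ask TLD and auth): local + TLD + auth = 5 + 20 + 25 = 50 ms each
Remaining 5 lookups: 5 * 50 = 250 ms
Total = 110 + 250 = 360 ms

360


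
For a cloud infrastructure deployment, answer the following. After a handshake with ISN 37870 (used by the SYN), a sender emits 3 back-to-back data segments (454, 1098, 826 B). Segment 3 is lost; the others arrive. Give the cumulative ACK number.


SYN uses sequence number 37870; first data byte = ISN + 1 = 37871.
Segment 1: SEQ = 37871, len = 454 B, covers [37871, 38324]
Segment 2: SEQ = 38325, len = 1098 B, covers [38325, 39422]
Segment 3: SEQ = 39423, len = 826 B, covers [39423, 40248] [LOST]
In-order data received: bytes [37871, 39422] (segments 1..2).
Segment 3 missing -> gap begins at byte 39423.
Cumulative ACK = next expected in-order byte = 37871 + 454 + 1098 = 39423

39423


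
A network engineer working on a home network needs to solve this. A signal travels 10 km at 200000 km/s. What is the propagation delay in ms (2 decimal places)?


Given: distance = 10 km, speed = 200000 km/s
Delay = distance / speed = 10 / 200000 seconds
Delay in ms = 10 * 1000 / 200000
Delay = 0.0500 ms
Rounded to 2 dp = 0.05 ms

0.05


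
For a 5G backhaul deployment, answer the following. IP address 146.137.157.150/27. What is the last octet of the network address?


Given: IP = 146.137.157.150, prefix = /27
Subnet mask = 255.255.255.224
Last octet of IP: 150
Last octet of mask: 224
Network last octet = 150 AND 224 = 128

128


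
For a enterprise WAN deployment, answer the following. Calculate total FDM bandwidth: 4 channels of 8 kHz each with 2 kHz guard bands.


Given: 4 channels, 8 kHz each, guard = 2 kHz
Channel bandwidth = 4 * 8 = 32 kHz
Guard bands = 3 gaps * 2 kHz = 6 kHz
Total = 32 + 6 = 38 kHz

38


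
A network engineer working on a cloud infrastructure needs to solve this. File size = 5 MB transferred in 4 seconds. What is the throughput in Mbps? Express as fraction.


Given: file = 5 MB, time = 4 s
File in Mb = 5 * 8 = 40 Mb
Throughput = 40 / 4 Mbps
Throughput = 10 Mbps

10


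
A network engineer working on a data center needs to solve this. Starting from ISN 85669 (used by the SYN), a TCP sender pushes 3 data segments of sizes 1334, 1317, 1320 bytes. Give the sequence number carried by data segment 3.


The SYN occupies sequence number ISN = 85669, so the first data byte is ISN + 1 = 85670.
SEQ of data segment i = (ISN + 1) + sum of payload sizes of segments 1..i-1.
Segment 1: SEQ = 85670, payload = 1334 bytes
Segment 2: SEQ = 87004, payload = 1317 bytes
Segment 3: SEQ = 88321, payload = 1320 bytes
SEQ of segment 3 = 85670 + 1334 + 1317 = 88321

88321


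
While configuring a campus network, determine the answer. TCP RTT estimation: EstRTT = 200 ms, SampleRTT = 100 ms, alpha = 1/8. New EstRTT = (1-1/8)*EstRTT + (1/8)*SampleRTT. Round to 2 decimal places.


Given: EstRTT = 200 ms, SampleRTT = 100 ms, alpha = 1/8
New EstRTT = (1 - alpha) * EstRTT + alpha * SampleRTT
(7/8) * 200 = 175
(1/8) * 100 = 12.5
New EstRTT = 175 + 12.5 = 187.5 ms -> 187.50 ms (2 dp)

187.50


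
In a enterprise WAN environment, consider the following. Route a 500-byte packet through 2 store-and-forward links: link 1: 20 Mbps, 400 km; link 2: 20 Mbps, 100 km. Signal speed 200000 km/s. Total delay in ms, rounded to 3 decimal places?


Packet = 500 bytes = 4000 bits. Store-and-forward: sum (t_trans + t_prop) per link.
Link 1: t_trans = 4000/(20*10^6) s = 0.2000 ms; t_prop = 400/200000 s = 2.0000 ms; subtotal = 2.2000 ms
Link 2: t_trans = 4000/(20*10^6) s = 0.2000 ms; t_prop = 100/200000 s = 0.5000 ms; subtotal = 0.7000 ms
End-to-end = 2.2000 + 0.7000 = 2.9000 ms -> 2.900 ms (3 dp)

2.900


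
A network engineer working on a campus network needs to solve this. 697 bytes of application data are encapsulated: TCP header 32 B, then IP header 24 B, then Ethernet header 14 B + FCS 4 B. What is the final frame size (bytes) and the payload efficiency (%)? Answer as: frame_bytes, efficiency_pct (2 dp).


TCP segment = 697 + 32 = 729 B
IP packet = 729 + 24 = 753 B
Ethernet frame = 753 + 14 + 4 = 771 B
Efficiency = app / frame = 697 / 771 = 0.904021 = 90.4021% -> 90.40% (2 dp)

771, 90.40


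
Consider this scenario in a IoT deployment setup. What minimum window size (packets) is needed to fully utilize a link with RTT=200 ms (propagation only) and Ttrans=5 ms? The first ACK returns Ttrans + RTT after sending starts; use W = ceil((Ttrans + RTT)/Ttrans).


Given: Ttrans = 5 ms, RTT = 200 ms (= 2 * Tprop, Tprop = 100 ms)
Time until first ACK returns = Ttrans + RTT = 5 + 200 = 205 ms
Need W * Ttrans >= Ttrans + RTT  ->  W >= (Ttrans + RTT) / Ttrans
(Ttrans + RTT) / Ttrans = 205 / 5 = 41
W_min = ceil(41) = 41

41


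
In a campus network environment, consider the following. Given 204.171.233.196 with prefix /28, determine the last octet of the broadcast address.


Given: IP = 204.171.233.196, prefix = /28
Host bits = 32 - 28 = 4
Network last octet = 196 AND mask = 192
Host part size = 2^4 - 1 = 15
Broadcast last octet = 192 OR 15 = 207

207


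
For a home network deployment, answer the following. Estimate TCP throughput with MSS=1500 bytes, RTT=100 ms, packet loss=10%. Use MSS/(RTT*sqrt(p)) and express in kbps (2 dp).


Given: MSS = 1500 bytes, RTT = 100 ms, loss = 10%
RTT in seconds = 100 / 1000 = 0.1
Loss rate = 10% = 0.1
sqrt(loss) = sqrt(0.1) = 0.316227766017
Throughput (bytes/s) = 1500 / (0.1 * 0.316227766017) = 47434.1649
Throughput (kbps) = 47434.1649 * 8 / 1000 = 379.473319 -> 379.47 kbps (2 dp)

379.47


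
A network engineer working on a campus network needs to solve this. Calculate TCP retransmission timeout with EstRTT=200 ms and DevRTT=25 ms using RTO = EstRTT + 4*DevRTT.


Given: EstRTT = 200 ms, DevRTT = 25 ms
Timeout = EstRTT + 4 * DevRTT
4 * DevRTT = 4 * 25 = 100
Timeout = 200 + 100 = 300 ms

300


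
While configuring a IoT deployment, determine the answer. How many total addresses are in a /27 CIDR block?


Given: CIDR prefix /27
Host bits = 32 - 27 = 5
Total addresses = 2^5 = 32

32


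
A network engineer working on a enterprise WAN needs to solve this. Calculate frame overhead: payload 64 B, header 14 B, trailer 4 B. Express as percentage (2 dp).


Given: payload = 64 B, header = 14 B, trailer = 4 B
Overhead bytes = header + trailer = 14 + 4 = 18
Total frame = payload + overhead = 64 + 18 = 82
Overhead % = 18 / 82 * 100 = 21.9512% -> 21.95% (2 dp)

21.95


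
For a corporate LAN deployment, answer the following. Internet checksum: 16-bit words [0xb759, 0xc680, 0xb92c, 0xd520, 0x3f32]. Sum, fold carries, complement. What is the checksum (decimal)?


Given words: [0xb759, 0xc680, 0xb92c, 0xd520, 0x3f32]
Step 1: Sum all words
Raw sum = 46937 + 50816 + 47404 + 54560 + 16178 = 215895
Step 2: Fold carry: (19287 + 3) = 19290
One's complement = ~19290 & 0xFFFF = 46245

46245


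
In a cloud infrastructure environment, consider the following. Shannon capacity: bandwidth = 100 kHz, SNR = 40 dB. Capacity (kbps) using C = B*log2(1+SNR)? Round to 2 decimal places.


Given: B = 100 kHz, SNR = 40 dB
SNR linear = 10^(40/10) = 10000
1 + SNR = 10001
log2(10001) = 13.2878566418
C = 100 * 1000 * 13.2878566418 = 1328785.6642 bps
C = 1328.785664 kbps -> 1328.79 kbps (2 dp)

1328.79


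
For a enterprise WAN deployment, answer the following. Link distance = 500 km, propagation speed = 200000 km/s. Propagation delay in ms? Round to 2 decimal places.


Given: distance = 500 km, speed = 200000 km/s
Delay = distance / speed = 500 / 200000 seconds
Delay in ms = 500 * 1000 / 200000
Delay = 2.5000 ms
Rounded to 2 dp = 2.50 ms

2.50


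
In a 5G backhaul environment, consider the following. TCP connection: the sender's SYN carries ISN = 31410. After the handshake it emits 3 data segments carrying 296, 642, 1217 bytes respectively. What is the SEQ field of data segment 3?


The SYN occupies sequence number ISN = 31410, so the first data byte is ISN + 1 = 31411.
SEQ of data segment i = (ISN + 1) + sum of payload sizes of segments 1..i-1.
Segment 1: SEQ = 31411, payload = 296 bytes
Segment 2: SEQ = 31707, payload = 642 bytes
Segment 3: SEQ = 32349, payload = 1217 bytes
SEQ of segment 3 = 31411 + 296 + 642 = 32349

32349


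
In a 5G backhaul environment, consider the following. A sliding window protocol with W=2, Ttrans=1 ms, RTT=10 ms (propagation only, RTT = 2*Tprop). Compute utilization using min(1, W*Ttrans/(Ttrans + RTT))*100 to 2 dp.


Given: W = 2, Ttrans = 1 ms, RTT = 10 ms (= 2 * Tprop, Tprop = 5 ms)
Cycle time = Ttrans + RTT = 1 + 10 = 11 ms (first packet sent until its ACK returns)
W * Ttrans = 2 * 1 = 2 ms of sending per cycle
W * Ttrans / (Ttrans + RTT) = 2 / 11 = 0.181818
U = min(1, 0.181818) = 0.181818
U% = 18.18%

18.18


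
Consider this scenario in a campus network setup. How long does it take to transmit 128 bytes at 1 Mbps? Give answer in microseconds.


Given: packet = 128 bytes, bandwidth = 1 Mbps
Packet in bits = 128 * 8 = 1024 bits
Bandwidth = 1 * 10^6 = 1000000 bps
Time = 1024 / 1000000 seconds
Time in us = 1024 * 10^6 / 1000000 = 1024

1024


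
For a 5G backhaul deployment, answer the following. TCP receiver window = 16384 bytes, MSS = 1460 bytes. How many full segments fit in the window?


Given: RWND = 16384 bytes, MSS = 1460 bytes
Full segments = floor(RWND / MSS)
Full segments = floor(16384 / 1460)
Full segments = floor(11.2219) = 11

11


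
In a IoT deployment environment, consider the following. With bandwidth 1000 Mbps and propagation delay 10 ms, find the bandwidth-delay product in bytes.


Given: bandwidth = 1000 Mbps, delay = 10 ms
BDP in bits = 1000 * 10^6 * 10 / 1000
BDP in bits = 10000000
BDP in bytes = 10000000 / 8 = 1250000

1250000


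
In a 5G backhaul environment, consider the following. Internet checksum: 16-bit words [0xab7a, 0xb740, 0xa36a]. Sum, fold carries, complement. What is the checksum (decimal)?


Given words: [0xab7a, 0xb740, 0xa36a]
Step 1: Sum all words
Raw sum = 43898 + 46912 + 41834 = 132644
Step 2: Fold carry: (1572 + 2) = 1574
One's complement = ~1574 & 0xFFFF = 63961

63961


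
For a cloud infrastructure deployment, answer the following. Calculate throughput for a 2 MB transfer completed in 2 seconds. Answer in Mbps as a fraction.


Given: file = 2 MB, time = 2 s
File in Mb = 2 * 8 = 16 Mb
Throughput = 16 / 2 Mbps
Throughput = 8 Mbps

8


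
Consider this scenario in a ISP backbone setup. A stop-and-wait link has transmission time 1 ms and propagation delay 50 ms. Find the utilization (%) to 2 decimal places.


Given: Ttrans = 1 ms, Tprop = 50 ms
RTT = 2 * Tprop = 2 * 50 = 100 ms
U = Ttrans / (Ttrans + RTT)
U = 1 / (1 + 100)
U = 1 / 101 = 0.009901
U% = 0.99%

0.99


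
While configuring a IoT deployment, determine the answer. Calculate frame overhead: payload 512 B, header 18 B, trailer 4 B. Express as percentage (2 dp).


Given: payload = 512 B, header = 18 B, trailer = 4 B
Overhead bytes = header + trailer = 18 + 4 = 22
Total frame = payload + overhead = 512 + 22 = 534
Overhead % = 22 / 534 * 100 = 4.1199% -> 4.12% (2 dp)

4.12


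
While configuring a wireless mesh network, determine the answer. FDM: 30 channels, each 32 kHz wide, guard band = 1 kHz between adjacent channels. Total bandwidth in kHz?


Given: 30 channels, 32 kHz each, guard = 1 kHz
Channel bandwidth = 30 * 32 = 960 kHz
Guard bands = 29 gaps * 1 kHz = 29 kHz
Total = 960 + 29 = 989 kHz

989


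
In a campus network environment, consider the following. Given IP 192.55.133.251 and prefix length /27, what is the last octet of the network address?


Given: IP = 192.55.133.251, prefix = /27
Subnet mask = 255.255.255.224
Last octet of IP: 251
Last octet of mask: 224
Network last octet = 251 AND 224 = 224

224


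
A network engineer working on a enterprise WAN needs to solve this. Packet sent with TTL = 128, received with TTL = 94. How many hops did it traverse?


Given: initial TTL = 128, received TTL = 94
Hops = initial TTL - received TTL
Hops = 128 - 94 = 34

34


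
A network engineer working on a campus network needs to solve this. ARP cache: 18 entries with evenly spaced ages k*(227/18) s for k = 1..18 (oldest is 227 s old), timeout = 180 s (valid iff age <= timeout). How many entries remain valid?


Ages are k * 227/18 s for k = 1..18 (spacing = 12.6111 s).
Entry k is valid iff k * 227/18 <= 180 iff k <= 18 * 180 / 227 = 14.2731
n_valid = floor(14.2731) = 14
(n_stale = 18 - 14 = 4)

14


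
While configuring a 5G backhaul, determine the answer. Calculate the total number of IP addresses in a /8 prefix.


Given: CIDR prefix /8
Host bits = 32 - 8 = 24
Total addresses = 2^24 = 16777216

16777216


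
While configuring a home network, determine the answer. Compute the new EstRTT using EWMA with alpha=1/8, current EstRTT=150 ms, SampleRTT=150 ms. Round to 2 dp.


Given: EstRTT = 150 ms, SampleRTT = 150 ms, alpha = 1/8
New EstRTT = (1 - alpha) * EstRTT + alpha * SampleRTT
(7/8) * 150 = 131.25
(1/8) * 150 = 18.75
New EstRTT = 131.25 + 18.75 = 150 ms -> 150.00 ms (2 dp)

150.00


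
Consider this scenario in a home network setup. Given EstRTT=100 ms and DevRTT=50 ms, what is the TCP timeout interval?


Given: EstRTT = 100 ms, DevRTT = 50 ms
Timeout = EstRTT + 4 * DevRTT
4 * DevRTT = 4 * 50 = 200
Timeout = 100 + 200 = 300 ms

300


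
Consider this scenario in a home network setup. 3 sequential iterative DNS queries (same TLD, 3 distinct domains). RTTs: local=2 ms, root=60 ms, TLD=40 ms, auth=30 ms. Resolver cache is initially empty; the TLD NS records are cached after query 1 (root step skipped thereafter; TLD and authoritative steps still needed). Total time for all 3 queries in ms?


Lookup 1 (cold cache): local + root + TLD + auth = 2 + 60 + 40 + 30 = 132 ms
Lookups 2..3 (TLD NS cached -> skip root; new domain -> still ask TLD and auth): local + TLD + auth = 2 + 40 + 30 = 72 ms each
Remaining 2 lookups: 2 * 72 = 144 ms
Total = 132 + 144 = 276 ms

276


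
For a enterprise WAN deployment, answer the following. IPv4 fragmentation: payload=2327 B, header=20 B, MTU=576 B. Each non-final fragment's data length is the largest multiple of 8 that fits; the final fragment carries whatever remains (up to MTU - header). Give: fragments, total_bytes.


Max data per non-final fragment = floor((MTU - header)/8)*8 = floor((576 - 20)/8)*8 = floor(556/8)*8 = 552 B
Final fragment needs no 8-byte alignment: it can carry up to MTU - header = 556 B
Non-final fragments needed = ceil((payload - 556) / 552) = ceil(1771/552) = ceil(3.2083) = 4
Number of fragments = 4 + 1 = 5
Fragment sizes (data): 4 * 552 B + 119 B (last, 119 <= 556 OK)
Total bytes sent = payload + n_frags * header = 2327 + 5*20 = 2327 + 100 = 2427 B

5, 2427


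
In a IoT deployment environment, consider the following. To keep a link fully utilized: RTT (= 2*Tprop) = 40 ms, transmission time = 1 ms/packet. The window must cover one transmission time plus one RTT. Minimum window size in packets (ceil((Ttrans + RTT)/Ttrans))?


Given: Ttrans = 1 ms, RTT = 40 ms (= 2 * Tprop, Tprop = 20 ms)
Time until first ACK returns = Ttrans + RTT = 1 + 40 = 41 ms
Need W * Ttrans >= Ttrans + RTT  ->  W >= (Ttrans + RTT) / Ttrans
(Ttrans + RTT) / Ttrans = 41 / 1 = 41
W_min = ceil(41) = 41

41


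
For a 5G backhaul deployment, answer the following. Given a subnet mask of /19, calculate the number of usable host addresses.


Given: subnet mask /19
Host bits = 32 - 19 = 13
Total addresses = 2^13 = 8192
Usable hosts = 8192 - 2 (network + broadcast) = 8190

8190


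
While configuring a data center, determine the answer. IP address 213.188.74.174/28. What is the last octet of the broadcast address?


Given: IP = 213.188.74.174, prefix = /28
Host bits = 32 - 28 = 4
Network last octet = 174 AND mask = 160
Host part size = 2^4 - 1 = 15
Broadcast last octet = 160 OR 15 = 175

175


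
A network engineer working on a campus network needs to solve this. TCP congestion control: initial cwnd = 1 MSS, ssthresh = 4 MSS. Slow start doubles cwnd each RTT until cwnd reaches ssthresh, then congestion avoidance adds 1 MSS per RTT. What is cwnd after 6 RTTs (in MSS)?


RTT 0: cwnd = 1 MSS (initial)
RTT 1: cwnd = 2 MSS (slow start, doubled)
RTT 2: cwnd = 4 MSS (slow start, doubled)
RTT 3: cwnd = 5 MSS (congestion avoidance, +1)
RTT 4: cwnd = 6 MSS (congestion avoidance, +1)
RTT 5: cwnd = 7 MSS (congestion avoidance, +1)
RTT 6: cwnd = 8 MSS (congestion avoidance, +1)

8


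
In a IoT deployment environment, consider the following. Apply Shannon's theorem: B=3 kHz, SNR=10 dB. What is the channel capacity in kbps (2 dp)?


Given: B = 3 kHz, SNR = 10 dB
SNR linear = 10^(10/10) = 10
1 + SNR = 11
log2(11) = 3.4594316186
C = 3 * 1000 * 3.4594316186 = 10378.2949 bps
C = 10.378295 kbps -> 10.38 kbps (2 dp)

10.38


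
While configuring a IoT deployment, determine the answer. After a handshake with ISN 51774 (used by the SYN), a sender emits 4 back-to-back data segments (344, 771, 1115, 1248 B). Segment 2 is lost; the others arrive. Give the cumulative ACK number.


SYN uses sequence number 51774; first data byte = ISN + 1 = 51775.
Segment 1: SEQ = 51775, len = 344 B, covers [51775, 52118]
Segment 2: SEQ = 52119, len = 771 B, covers [52119, 52889] [LOST]
Segment 3: SEQ = 52890, len = 1115 B, covers [52890, 54004]
Segment 4: SEQ = 54005, len = 1248 B, covers [54005, 55252]
In-order data received: bytes [51775, 52118] (segments 1..1).
Segment 2 missing -> gap begins at byte 52119; later segments buffered out of order.
Cumulative ACK = next expected in-order byte = 51775 + 344 = 52119

52119


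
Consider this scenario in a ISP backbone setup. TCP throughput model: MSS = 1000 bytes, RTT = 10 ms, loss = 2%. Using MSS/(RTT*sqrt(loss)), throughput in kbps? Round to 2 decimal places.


Given: MSS = 1000 bytes, RTT = 10 ms, loss = 2%
RTT in seconds = 10 / 1000 = 0.01
Loss rate = 2% = 0.02
sqrt(loss) = sqrt(0.02) = 0.141421356237
Throughput (bytes/s) = 1000 / (0.01 * 0.141421356237) = 707106.7812
Throughput (kbps) = 707106.7812 * 8 / 1000 = 5656.854249 -> 5656.85 kbps (2 dp)

5656.85


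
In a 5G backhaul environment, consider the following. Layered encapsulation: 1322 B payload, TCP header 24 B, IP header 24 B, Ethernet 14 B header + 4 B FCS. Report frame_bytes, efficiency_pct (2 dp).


TCP segment = 1322 + 24 = 1346 B
IP packet = 1346 + 24 = 1370 B
Ethernet frame = 1370 + 14 + 4 = 1388 B
Efficiency = app / frame = 1322 / 1388 = 0.952450 = 95.2450% -> 95.24% (2 dp)

1388, 95.24


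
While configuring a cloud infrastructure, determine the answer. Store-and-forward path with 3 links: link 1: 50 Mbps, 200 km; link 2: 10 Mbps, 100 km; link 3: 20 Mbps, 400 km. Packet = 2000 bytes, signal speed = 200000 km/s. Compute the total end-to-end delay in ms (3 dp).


Packet = 2000 bytes = 16000 bits. Store-and-forward: sum (t_trans + t_prop) per link.
Link 1: t_trans = 16000/(50*10^6) s = 0.3200 ms; t_prop = 200/200000 s = 1.0000 ms; subtotal = 1.3200 ms
Link 2: t_trans = 16000/(10*10^6) s = 1.6000 ms; t_prop = 100/200000 s = 0.5000 ms; subtotal = 2.1000 ms
Link 3: t_trans = 16000/(20*10^6) s = 0.8000 ms; t_prop = 400/200000 s = 2.0000 ms; subtotal = 2.8000 ms
End-to-end = 1.3200 + 2.1000 + 2.8000 = 6.2200 ms -> 6.220 ms (3 dp)

6.220


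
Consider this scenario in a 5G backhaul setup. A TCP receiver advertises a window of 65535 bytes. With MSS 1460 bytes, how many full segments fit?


Given: RWND = 65535 bytes, MSS = 1460 bytes
Full segments = floor(RWND / MSS)
Full segments = floor(65535 / 1460)
Full segments = floor(44.887) = 44

44


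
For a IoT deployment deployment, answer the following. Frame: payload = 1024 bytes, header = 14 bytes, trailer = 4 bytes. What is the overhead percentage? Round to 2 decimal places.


Given: payload = 1024 B, header = 14 B, trailer = 4 B
Overhead bytes = header + trailer = 14 + 4 = 18
Total frame = payload + overhead = 1024 + 18 = 1042
Overhead % = 18 / 1042 * 100 = 1.7274% -> 1.73% (2 dp)

1.73


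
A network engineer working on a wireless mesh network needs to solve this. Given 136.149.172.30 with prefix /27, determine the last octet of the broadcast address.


Given: IP = 136.149.172.30, prefix = /27
Host bits = 32 - 27 = 5
Network last octet = 30 AND mask = 0
Host part size = 2^5 - 1 = 31
Broadcast last octet = 0 OR 31 = 31

31


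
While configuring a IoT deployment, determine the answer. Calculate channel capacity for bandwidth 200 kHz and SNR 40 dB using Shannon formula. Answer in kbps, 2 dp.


Given: B = 200 kHz, SNR = 40 dB
SNR linear = 10^(40/10) = 10000
1 + SNR = 10001
log2(10001) = 13.2878566418
C = 200 * 1000 * 13.2878566418 = 2657571.3284 bps
C = 2657.571328 kbps -> 2657.57 kbps (2 dp)

2657.57


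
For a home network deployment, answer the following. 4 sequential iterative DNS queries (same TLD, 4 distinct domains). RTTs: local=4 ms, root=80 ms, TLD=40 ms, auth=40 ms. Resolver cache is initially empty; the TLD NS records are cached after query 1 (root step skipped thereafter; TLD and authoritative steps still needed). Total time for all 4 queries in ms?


Lookup 1 (cold cache): local + root + TLD + auth = 4 + 80 + 40 + 40 = 164 ms
Lookups 2..4 (TLD NS cached -> skip root; new domain -> still ask TLD and auth): local + TLD + auth = 4 + 40 + 40 = 84 ms each
Remaining 3 lookups: 3 * 84 = 252 ms
Total = 164 + 252 = 416 ms

416


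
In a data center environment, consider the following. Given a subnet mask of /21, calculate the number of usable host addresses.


Given: subnet mask /21
Host bits = 32 - 21 = 11
Total addresses = 2^11 = 2048
Usable hosts = 2048 - 2 (network + broadcast) = 2046

2046


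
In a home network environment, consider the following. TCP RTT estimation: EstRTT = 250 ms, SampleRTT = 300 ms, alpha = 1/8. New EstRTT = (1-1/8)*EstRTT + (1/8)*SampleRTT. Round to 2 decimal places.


Given: EstRTT = 250 ms, SampleRTT = 300 ms, alpha = 1/8
New EstRTT = (1 - alpha) * EstRTT + alpha * SampleRTT
(7/8) * 250 = 218.75
(1/8) * 300 = 37.5
New EstRTT = 218.75 + 37.5 = 256.25 ms -> 256.25 ms (2 dp)

256.25


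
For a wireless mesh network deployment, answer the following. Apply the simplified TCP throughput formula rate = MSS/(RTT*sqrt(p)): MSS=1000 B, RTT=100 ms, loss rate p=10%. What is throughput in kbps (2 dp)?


Given: MSS = 1000 bytes, RTT = 100 ms, loss = 10%
RTT in seconds = 100 / 1000 = 0.1
Loss rate = 10% = 0.1
sqrt(loss) = sqrt(0.1) = 0.316227766017
Throughput (bytes/s) = 1000 / (0.1 * 0.316227766017) = 31622.7766
Throughput (kbps) = 31622.7766 * 8 / 1000 = 252.982213 -> 252.98 kbps (2 dp)

252.98


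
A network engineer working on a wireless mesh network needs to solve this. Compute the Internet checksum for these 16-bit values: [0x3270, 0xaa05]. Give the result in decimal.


Given words: [0x3270, 0xaa05]
Step 1: Sum all words
Raw sum = 12912 + 43525 = 56437
One's complement = ~56437 & 0xFFFF = 9098

9098


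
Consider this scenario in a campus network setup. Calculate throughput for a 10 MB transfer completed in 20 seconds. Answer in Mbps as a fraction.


Given: file = 10 MB, time = 20 s
File in Mb = 10 * 8 = 80 Mb
Throughput = 80 / 20 Mbps
Throughput = 4 Mbps

4


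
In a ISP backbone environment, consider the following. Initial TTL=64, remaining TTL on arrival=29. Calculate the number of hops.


Given: initial TTL = 64, received TTL = 29
Hops = initial TTL - received TTL
Hops = 64 - 29 = 35

35


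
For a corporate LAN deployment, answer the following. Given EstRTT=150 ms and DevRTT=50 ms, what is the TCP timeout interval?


Given: EstRTT = 150 ms, DevRTT = 50 ms
Timeout = EstRTT + 4 * DevRTT
4 * DevRTT = 4 * 50 = 200
Timeout = 150 + 200 = 350 ms

350


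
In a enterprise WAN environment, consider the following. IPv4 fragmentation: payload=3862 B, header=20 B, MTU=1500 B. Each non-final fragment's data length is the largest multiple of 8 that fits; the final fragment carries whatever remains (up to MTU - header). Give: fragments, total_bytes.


Max data per non-final fragment = floor((MTU - header)/8)*8 = floor((1500 - 20)/8)*8 = floor(1480/8)*8 = 1480 B
Final fragment needs no 8-byte alignment: it can carry up to MTU - header = 1480 B
Non-final fragments needed = ceil((payload - 1480) / 1480) = ceil(2382/1480) = ceil(1.6095) = 2
Number of fragments = 2 + 1 = 3
Fragment sizes (data): 2 * 1480 B + 902 B (last, 902 <= 1480 OK)
Total bytes sent = payload + n_frags * header = 3862 + 3*20 = 3862 + 60 = 3922 B

3, 3922


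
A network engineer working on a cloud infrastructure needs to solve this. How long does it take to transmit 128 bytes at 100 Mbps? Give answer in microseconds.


Given: packet = 128 bytes, bandwidth = 100 Mbps
Packet in bits = 128 * 8 = 1024 bits
Bandwidth = 100 * 10^6 = 100000000 bps
Time = 1024 / 100000000 seconds
Time in us = 1024 * 10^6 / 100000000 = 10.24

10.24


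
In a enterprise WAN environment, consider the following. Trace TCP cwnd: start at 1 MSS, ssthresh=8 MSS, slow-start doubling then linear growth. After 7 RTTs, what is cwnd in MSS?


RTT 0: cwnd = 1 MSS (initial)
RTT 1: cwnd = 2 MSS (slow start, doubled)
RTT 2: cwnd = 4 MSS (slow start, doubled)
RTT 3: cwnd = 8 MSS (slow start, doubled)
RTT 4: cwnd = 9 MSS (congestion avoidance, +1)
RTT 5: cwnd = 10 MSS (congestion avoidance, +1)
RTT 6: cwnd = 11 MSS (congestion avoidance, +1)
RTT 7: cwnd = 12 MSS (congestion avoidance, +1)

12


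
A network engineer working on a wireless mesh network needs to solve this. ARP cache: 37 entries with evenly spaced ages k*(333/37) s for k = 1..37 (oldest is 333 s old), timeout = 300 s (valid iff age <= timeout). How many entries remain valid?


Ages are k * 333/37 s for k = 1..37 (spacing = 9.0000 s).
Entry k is valid iff k * 333/37 <= 300 iff k <= 37 * 300 / 333 = 33.3333
n_valid = floor(33.3333) = 33
(n_stale = 37 - 33 = 4)

33


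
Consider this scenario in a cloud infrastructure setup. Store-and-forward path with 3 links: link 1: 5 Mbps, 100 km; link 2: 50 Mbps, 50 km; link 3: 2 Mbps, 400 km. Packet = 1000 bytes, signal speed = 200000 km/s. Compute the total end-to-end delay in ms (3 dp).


Packet = 1000 bytes = 8000 bits. Store-and-forward: sum (t_trans + t_prop) per link.
Link 1: t_trans = 8000/(5*10^6) s = 1.6000 ms; t_prop = 100/200000 s = 0.5000 ms; subtotal = 2.1000 ms
Link 2: t_trans = 8000/(50*10^6) s = 0.1600 ms; t_prop = 50/200000 s = 0.2500 ms; subtotal = 0.4100 ms
Link 3: t_trans = 8000/(2*10^6) s = 4.0000 ms; t_prop = 400/200000 s = 2.0000 ms; subtotal = 6.0000 ms
End-to-end = 2.1000 + 0.4100 + 6.0000 = 8.5100 ms -> 8.510 ms (3 dp)

8.510


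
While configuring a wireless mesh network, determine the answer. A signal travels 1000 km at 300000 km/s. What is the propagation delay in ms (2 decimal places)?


Given: distance = 1000 km, speed = 300000 km/s
Delay = distance / speed = 1000 / 300000 seconds
Delay in ms = 1000 * 1000 / 300000
Delay = 3.3333 ms
Rounded to 2 dp = 3.33 ms

3.33


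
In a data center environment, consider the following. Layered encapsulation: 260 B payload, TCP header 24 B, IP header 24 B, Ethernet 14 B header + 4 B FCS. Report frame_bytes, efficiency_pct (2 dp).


TCP segment = 260 + 24 = 284 B
IP packet = 284 + 24 = 308 B
Ethernet frame = 308 + 14 + 4 = 326 B
Efficiency = app / frame = 260 / 326 = 0.797546 = 79.7546% -> 79.75% (2 dp)

326, 79.75


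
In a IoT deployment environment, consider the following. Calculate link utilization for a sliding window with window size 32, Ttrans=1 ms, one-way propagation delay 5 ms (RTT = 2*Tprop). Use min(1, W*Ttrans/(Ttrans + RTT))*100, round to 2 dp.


Given: W = 32, Ttrans = 1 ms, RTT = 10 ms (= 2 * Tprop, Tprop = 5 ms)
Cycle time = Ttrans + RTT = 1 + 10 = 11 ms (first packet sent until its ACK returns)
W * Ttrans = 32 * 1 = 32 ms of sending per cycle
W * Ttrans / (Ttrans + RTT) = 32 / 11 = 2.909091
U = min(1, 2.909091) = 1.000000
U% = 100.00%

100.00


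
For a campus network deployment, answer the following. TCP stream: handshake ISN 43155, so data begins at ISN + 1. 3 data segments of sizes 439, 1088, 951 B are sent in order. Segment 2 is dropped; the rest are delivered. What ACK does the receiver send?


SYN uses sequence number 43155; first data byte = ISN + 1 = 43156.
Segment 1: SEQ = 43156, len = 439 B, covers [43156, 43594]
Segment 2: SEQ = 43595, len = 1088 B, covers [43595, 44682] [LOST]
Segment 3: SEQ = 44683, len = 951 B, covers [44683, 45633]
In-order data received: bytes [43156, 43594] (segments 1..1).
Segment 2 missing -> gap begins at byte 43595; later segments buffered out of order.
Cumulative ACK = next expected in-order byte = 43156 + 439 = 43595

43595


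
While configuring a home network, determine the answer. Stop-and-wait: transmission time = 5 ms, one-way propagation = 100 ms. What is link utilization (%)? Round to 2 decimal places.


Given: Ttrans = 5 ms, Tprop = 100 ms
RTT = 2 * Tprop = 2 * 100 = 200 ms
U = Ttrans / (Ttrans + RTT)
U = 5 / (5 + 200)
U = 5 / 205 = 0.02439
U% = 2.44%

2.44


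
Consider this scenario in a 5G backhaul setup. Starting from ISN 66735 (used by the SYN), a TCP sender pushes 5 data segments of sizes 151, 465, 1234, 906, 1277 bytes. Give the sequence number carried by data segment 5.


The SYN occupies sequence number ISN = 66735, so the first data byte is ISN + 1 = 66736.
SEQ of data segment i = (ISN + 1) + sum of payload sizes of segments 1..i-1.
Segment 1: SEQ = 66736, payload = 151 bytes
Segment 2: SEQ = 66887, payload = 465 bytes
Segment 3: SEQ = 67352, payload = 1234 bytes
Segment 4: SEQ = 68586, payload = 906 bytes
Segment 5: SEQ = 69492, payload = 1277 bytes
SEQ of segment 5 = 66736 + 151 + 465 + 1234 + 906 = 69492

69492


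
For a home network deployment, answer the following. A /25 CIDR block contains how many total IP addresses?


Given: CIDR prefix /25
Host bits = 32 - 25 = 7
Total addresses = 2^7 = 128

128


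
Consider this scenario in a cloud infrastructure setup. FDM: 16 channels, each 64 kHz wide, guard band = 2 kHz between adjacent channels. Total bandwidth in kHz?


Given: 16 channels, 64 kHz each, guard = 2 kHz
Channel bandwidth = 16 * 64 = 1024 kHz
Guard bands = 15 gaps * 2 kHz = 30 kHz
Total = 1024 + 30 = 1054 kHz

1054


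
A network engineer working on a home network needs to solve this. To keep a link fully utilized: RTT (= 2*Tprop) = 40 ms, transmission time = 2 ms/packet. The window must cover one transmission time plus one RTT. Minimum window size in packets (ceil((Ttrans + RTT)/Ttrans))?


Given: Ttrans = 2 ms, RTT = 40 ms (= 2 * Tprop, Tprop = 20 ms)
Time until first ACK returns = Ttrans + RTT = 2 + 40 = 42 ms
Need W * Ttrans >= Ttrans + RTT  ->  W >= (Ttrans + RTT) / Ttrans
(Ttrans + RTT) / Ttrans = 42 / 2 = 21
W_min = ceil(21) = 21

21


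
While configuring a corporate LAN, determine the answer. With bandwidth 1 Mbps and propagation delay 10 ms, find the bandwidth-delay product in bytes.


Given: bandwidth = 1 Mbps, delay = 10 ms
BDP in bits = 1 * 10^6 * 10 / 1000
BDP in bits = 10000
BDP in bytes = 10000 / 8 = 1250

1250


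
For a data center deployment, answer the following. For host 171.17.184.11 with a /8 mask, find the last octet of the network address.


Given: IP = 171.17.184.11, prefix = /8
Subnet mask = 255.0.0.0
Last octet of IP: 11
Last octet of mask: 0
Network last octet = 11 AND 0 = 0

0


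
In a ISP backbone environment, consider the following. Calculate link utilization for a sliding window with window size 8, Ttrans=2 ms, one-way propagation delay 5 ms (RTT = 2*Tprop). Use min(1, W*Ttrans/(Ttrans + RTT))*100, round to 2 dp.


Given: W = 8, Ttrans = 2 ms, RTT = 10 ms (= 2 * Tprop, Tprop = 5 ms)
Cycle time = Ttrans + RTT = 2 + 10 = 12 ms (first packet sent until its ACK returns)
W * Ttrans = 8 * 2 = 16 ms of sending per cycle
W * Ttrans / (Ttrans + RTT) = 16 / 12 = 1.333333
U = min(1, 1.333333) = 1.000000
U% = 100.00%

100.00


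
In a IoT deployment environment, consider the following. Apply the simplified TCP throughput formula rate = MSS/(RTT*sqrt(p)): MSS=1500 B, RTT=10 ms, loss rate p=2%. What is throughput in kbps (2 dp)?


Given: MSS = 1500 bytes, RTT = 10 ms, loss = 2%
RTT in seconds = 10 / 1000 = 0.01
Loss rate = 2% = 0.02
sqrt(loss) = sqrt(0.02) = 0.141421356237
Throughput (bytes/s) = 1500 / (0.01 * 0.141421356237) = 1060660.1718
Throughput (kbps) = 1060660.1718 * 8 / 1000 = 8485.281374 -> 8485.28 kbps (2 dp)

8485.28


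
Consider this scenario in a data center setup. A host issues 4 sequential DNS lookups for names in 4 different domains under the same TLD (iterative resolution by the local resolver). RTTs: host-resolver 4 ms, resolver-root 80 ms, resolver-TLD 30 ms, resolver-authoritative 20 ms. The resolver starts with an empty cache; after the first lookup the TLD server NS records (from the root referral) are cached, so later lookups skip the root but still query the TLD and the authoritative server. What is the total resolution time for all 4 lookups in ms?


Lookup 1 (cold cache): local + root + TLD + auth = 4 + 80 + 30 + 20 = 134 ms
Lookups 2..4 (TLD NS cached -> skip root; new domain -> still ask TLD and auth): local + TLD + auth = 4 + 30 + 20 = 54 ms each
Remaining 3 lookups: 3 * 54 = 162 ms
Total = 134 + 162 = 296 ms

296


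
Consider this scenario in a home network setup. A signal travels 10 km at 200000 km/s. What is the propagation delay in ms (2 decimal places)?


Given: distance = 10 km, speed = 200000 km/s
Delay = distance / speed = 10 / 200000 seconds
Delay in ms = 10 * 1000 / 200000
Delay = 0.0500 ms
Rounded to 2 dp = 0.05 ms

0.05


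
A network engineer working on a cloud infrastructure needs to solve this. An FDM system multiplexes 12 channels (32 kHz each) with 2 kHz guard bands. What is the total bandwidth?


Given: 12 channels, 32 kHz each, guard = 2 kHz
Channel bandwidth = 12 * 32 = 384 kHz
Guard bands = 11 gaps * 2 kHz = 22 kHz
Total = 384 + 22 = 406 kHz

406


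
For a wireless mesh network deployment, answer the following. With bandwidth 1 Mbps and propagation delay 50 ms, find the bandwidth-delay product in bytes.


Given: bandwidth = 1 Mbps, delay = 50 ms
BDP in bits = 1 * 10^6 * 50 / 1000
BDP in bits = 50000
BDP in bytes = 50000 / 8 = 6250

6250


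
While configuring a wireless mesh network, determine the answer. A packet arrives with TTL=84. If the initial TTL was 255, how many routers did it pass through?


Given: initial TTL = 255, received TTL = 84
Hops = initial TTL - received TTL
Hops = 255 - 84 = 171

171


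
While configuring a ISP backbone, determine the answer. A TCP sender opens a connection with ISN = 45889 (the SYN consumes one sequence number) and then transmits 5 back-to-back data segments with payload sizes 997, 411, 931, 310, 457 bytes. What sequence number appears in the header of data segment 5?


The SYN occupies sequence number ISN = 45889, so the first data byte is ISN + 1 = 45890.
SEQ of data segment i = (ISN + 1) + sum of payload sizes of segments 1..i-1.
Segment 1: SEQ = 45890, payload = 997 bytes
Segment 2: SEQ = 46887, payload = 411 bytes
Segment 3: SEQ = 47298, payload = 931 bytes
Segment 4: SEQ = 48229, payload = 310 bytes
Segment 5: SEQ = 48539, payload = 457 bytes
SEQ of segment 5 = 45890 + 997 + 411 + 931 + 310 = 48539

48539


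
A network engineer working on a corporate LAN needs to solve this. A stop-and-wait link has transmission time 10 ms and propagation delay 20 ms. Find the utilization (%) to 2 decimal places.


Given: Ttrans = 10 ms, Tprop = 20 ms
RTT = 2 * Tprop = 2 * 20 = 40 ms
U = Ttrans / (Ttrans + RTT)
U = 10 / (10 + 40)
U = 10 / 50 = 0.2
U% = 20.00%

20.00


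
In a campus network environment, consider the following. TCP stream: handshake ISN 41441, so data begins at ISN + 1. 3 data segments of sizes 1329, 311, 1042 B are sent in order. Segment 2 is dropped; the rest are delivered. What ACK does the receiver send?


SYN uses sequence number 41441; first data byte = ISN + 1 = 41442.
Segment 1: SEQ = 41442, len = 1329 B, covers [41442, 42770]
Segment 2: SEQ = 42771, len = 311 B, covers [42771, 43081] [LOST]
Segment 3: SEQ = 43082, len = 1042 B, covers [43082, 44123]
In-order data received: bytes [41442, 42770] (segments 1..1).
Segment 2 missing -> gap begins at byte 42771; later segments buffered out of order.
Cumulative ACK = next expected in-order byte = 41442 + 1329 = 42771

42771


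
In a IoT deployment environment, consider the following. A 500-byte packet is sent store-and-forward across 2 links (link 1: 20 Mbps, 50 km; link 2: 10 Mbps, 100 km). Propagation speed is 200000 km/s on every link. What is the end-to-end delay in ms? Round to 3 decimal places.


Packet = 500 bytes = 4000 bits. Store-and-forward: sum (t_trans + t_prop) per link.
Link 1: t_trans = 4000/(20*10^6) s = 0.2000 ms; t_prop = 50/200000 s = 0.2500 ms; subtotal = 0.4500 ms
Link 2: t_trans = 4000/(10*10^6) s = 0.4000 ms; t_prop = 100/200000 s = 0.5000 ms; subtotal = 0.9000 ms
End-to-end = 0.4500 + 0.9000 = 1.3500 ms -> 1.350 ms (3 dp)

1.350


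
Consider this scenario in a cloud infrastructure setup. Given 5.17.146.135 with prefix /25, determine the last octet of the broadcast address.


Given: IP = 5.17.146.135, prefix = /25
Host bits = 32 - 25 = 7
Network last octet = 135 AND mask = 128
Host part size = 2^7 - 1 = 127
Broadcast last octet = 128 OR 127 = 255

255


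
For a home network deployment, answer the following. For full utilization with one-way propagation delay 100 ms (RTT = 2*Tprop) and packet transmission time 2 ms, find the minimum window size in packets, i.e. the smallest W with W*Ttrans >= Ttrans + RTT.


Given: Ttrans = 2 ms, RTT = 200 ms (= 2 * Tprop, Tprop = 100 ms)
Time until first ACK returns = Ttrans + RTT = 2 + 200 = 202 ms
Need W * Ttrans >= Ttrans + RTT  ->  W >= (Ttrans + RTT) / Ttrans
(Ttrans + RTT) / Ttrans = 202 / 2 = 101
W_min = ceil(101) = 101

101


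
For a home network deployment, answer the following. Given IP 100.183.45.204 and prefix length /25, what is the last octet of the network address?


Given: IP = 100.183.45.204, prefix = /25
Subnet mask = 255.255.255.128
Last octet of IP: 204
Last octet of mask: 128
Network last octet = 204 AND 128 = 128

128
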